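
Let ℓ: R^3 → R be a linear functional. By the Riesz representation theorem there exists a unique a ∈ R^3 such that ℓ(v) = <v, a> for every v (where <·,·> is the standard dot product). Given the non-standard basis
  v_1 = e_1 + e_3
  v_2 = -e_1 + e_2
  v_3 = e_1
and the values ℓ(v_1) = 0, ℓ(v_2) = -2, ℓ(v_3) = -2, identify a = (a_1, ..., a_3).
a = (-2, -4, 2)

Write a = (a_1, ..., a_3) in the standard basis. For each basis vector v_i, ℓ(v_i) = <v_i, a> is a linear equation in the a_j's. Collect the n equations into a matrix system V a = ℓ, where row i of V is v_i (expressed in the standard basis). Since V is invertible (lower-triangular with 1s on the diagonal, up to permutation), solve by back-substitution:
  V =
[[1, 0, 1],
 [-1, 1, 0],
 [1, 0, 0]]
  V a = (0, -2, -2)
Solving gives a = (-2, -4, 2).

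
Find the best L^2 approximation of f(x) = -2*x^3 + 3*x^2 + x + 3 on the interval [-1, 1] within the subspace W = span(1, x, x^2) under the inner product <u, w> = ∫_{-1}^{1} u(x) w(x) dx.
g(x) = 3*x^2 - x/5 + 3

The best approximation g ∈ W is the orthogonal projection of f onto W. Writing g = a_0 + a_1 x + a_2 x^2, the coefficients solve the normal equations G · a = b where
  G_{ij} = <φ_i, φ_j> and b_i = <f, φ_i>, with φ_0 = 1, φ_1 = x, φ_2 = x^2.
G =
  [2, 0, 2/3]
  [0, 2/3, 0]
  [2/3, 0, 2/5],
b = (8, -2/15, 16/5).
Solving gives a_0 = 3, a_1 = -1/5, a_2 = 3, so
  g(x) = 3*x^2 - x/5 + 3.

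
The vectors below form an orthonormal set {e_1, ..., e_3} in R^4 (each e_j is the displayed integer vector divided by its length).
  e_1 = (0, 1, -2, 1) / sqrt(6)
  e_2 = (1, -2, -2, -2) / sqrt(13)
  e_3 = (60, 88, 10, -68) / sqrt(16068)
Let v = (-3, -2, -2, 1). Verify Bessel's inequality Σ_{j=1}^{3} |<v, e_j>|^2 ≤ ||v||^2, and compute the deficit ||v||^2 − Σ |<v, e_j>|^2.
Σ |<v, e_j>|^2 = 18*2**(55/84)*3**(85/252)*5**(25/36)*7**(137/252)/25; ||v||^2 = 18; deficit = 729/206

Write each e_j = u_j / sqrt(<u_j, u_j>) where u_j is the displayed integer vector. Then <v, e_j> = <v, u_j> / sqrt(<u_j, u_j>), so |<v, e_j>|^2 = <v, u_j>^2 / <u_j, u_j>.
Coefficients: <v, e_1> = 3/sqrt(6), <v, e_2> = 3/sqrt(13), <v, e_3> = -444/sqrt(16068).
Square and sum: Σ |<v, e_j>|^2 = 18*2**(55/84)*3**(85/252)*5**(25/36)*7**(137/252)/25.
Compute ||v||^2 = v·v = 18.
Deficit = 18 − 18*2**(55/84)*3**(85/252)*5**(25/36)*7**(137/252)/25 = 729/206 ≥ 0, confirming Bessel's inequality. (The deficit equals ||v − Σ <v,e_j> e_j||^2, the squared distance from v to span{e_j}.)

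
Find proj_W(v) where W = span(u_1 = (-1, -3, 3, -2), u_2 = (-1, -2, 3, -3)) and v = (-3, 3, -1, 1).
proj_W(v) = (4/9, 19/9, -4/3, 1/9)

Set up U = [u_1 | ... | u_2] ∈ R^(4×2). The projector onto W = col(U) is P = U (U^T U)^(-1) U^T.
Compute U^T U =
  [23, 22]
  [22, 23],
and U^T v = (-11, -9).
Solve U^T U · c = U^T v for the coefficients: c = (-11/9, 7/9). The projection is proj_W(v) = U c.
Check: (v - proj_W(v)) · u_1 = 0  (should be 0).
Check: (v - proj_W(v)) · u_2 = 0  (should be 0).
Result: proj_W(v) = (4/9, 19/9, -4/3, 1/9).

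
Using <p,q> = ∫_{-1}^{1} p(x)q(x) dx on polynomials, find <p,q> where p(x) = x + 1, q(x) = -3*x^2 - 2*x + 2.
<p,q> = 2/3

Expand the product: p(x)·q(x) = -3*x^3 - 5*x^2 + 2.
∫_{-1}^{1} of each monomial x^k gives [2/(k+1) if k even, 0 if k odd]. Integrating term-by-term (or equivalently evaluating the antiderivative F(x) = -3*x^4/4 - 5*x^3/3 + 2*x at the endpoints):
  F(1) − F(−1) = -5/12 − (-13/12) = 2/3.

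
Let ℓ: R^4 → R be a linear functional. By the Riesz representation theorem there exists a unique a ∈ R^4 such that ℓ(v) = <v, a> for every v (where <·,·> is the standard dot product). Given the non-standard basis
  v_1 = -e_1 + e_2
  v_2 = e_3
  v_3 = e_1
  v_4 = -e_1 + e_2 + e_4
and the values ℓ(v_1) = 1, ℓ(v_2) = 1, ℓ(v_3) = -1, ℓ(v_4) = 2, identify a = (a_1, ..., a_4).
a = (-1, 0, 1, 1)

Write a = (a_1, ..., a_4) in the standard basis. For each basis vector v_i, ℓ(v_i) = <v_i, a> is a linear equation in the a_j's. Collect the n equations into a matrix system V a = ℓ, where row i of V is v_i (expressed in the standard basis). Since V is invertible (lower-triangular with 1s on the diagonal, up to permutation), solve by back-substitution:
  V =
[[-1, 1, 0, 0],
 [0, 0, 1, 0],
 [1, 0, 0, 0],
 [-1, 1, 0, 1]]
  V a = (1, 1, -1, 2)
Solving gives a = (-1, 0, 1, 1).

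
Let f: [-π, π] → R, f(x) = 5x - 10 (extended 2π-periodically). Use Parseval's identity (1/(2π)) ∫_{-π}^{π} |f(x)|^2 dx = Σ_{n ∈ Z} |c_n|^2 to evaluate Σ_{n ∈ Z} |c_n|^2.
Σ |c_n|^2 = 25π^2/3 + 100

Expand and integrate term by term over [-π, π]:
  ∫ (5x)^2 dx = 25·(2π^3/3); ∫ 2·5·(-10)·x dx = 0 (odd integrand); ∫ (-10)^2 dx = 100·2π.
So (1/(2π)) ∫_{-π}^{π} (5x - 10)^2 dx = 25π^2/3 + 100 = 25π^2/3 + 100.
Parseval ⇒ Σ |c_n|^2 = 25π^2/3 + 100.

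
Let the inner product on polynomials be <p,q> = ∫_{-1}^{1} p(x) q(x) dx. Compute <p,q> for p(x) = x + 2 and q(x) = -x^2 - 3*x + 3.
<p,q> = 26/3

Expand the product: p(x)·q(x) = -x^3 - 5*x^2 - 3*x + 6.
∫_{-1}^{1} of each monomial x^k gives [2/(k+1) if k even, 0 if k odd]. Integrating term-by-term (or equivalently evaluating the antiderivative F(x) = -x^4/4 - 5*x^3/3 - 3*x^2/2 + 6*x at the endpoints):
  F(1) − F(−1) = 31/12 − (-73/12) = 26/3.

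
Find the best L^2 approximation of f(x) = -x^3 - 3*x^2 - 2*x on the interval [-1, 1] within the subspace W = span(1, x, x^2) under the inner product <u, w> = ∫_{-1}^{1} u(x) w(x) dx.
g(x) = -3*x^2 - 13*x/5

The best approximation g ∈ W is the orthogonal projection of f onto W. Writing g = a_0 + a_1 x + a_2 x^2, the coefficients solve the normal equations G · a = b where
  G_{ij} = <φ_i, φ_j> and b_i = <f, φ_i>, with φ_0 = 1, φ_1 = x, φ_2 = x^2.
G =
  [2, 0, 2/3]
  [0, 2/3, 0]
  [2/3, 0, 2/5],
b = (-2, -26/15, -6/5).
Solving gives a_0 = 0, a_1 = -13/5, a_2 = -3, so
  g(x) = -3*x^2 - 13*x/5.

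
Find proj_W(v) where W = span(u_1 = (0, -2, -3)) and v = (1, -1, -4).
proj_W(v) = (0, -28/13, -42/13)

Set up U = [u_1 | ... | u_1] ∈ R^(3×1). The projector onto W = col(U) is P = U (U^T U)^(-1) U^T.
Compute U^T U =
  [13],
and U^T v = (14).
Solve U^T U · c = U^T v for the coefficients: c = (14/13). The projection is proj_W(v) = U c.
Check: (v - proj_W(v)) · u_1 = 0  (should be 0).
Result: proj_W(v) = (0, -28/13, -42/13).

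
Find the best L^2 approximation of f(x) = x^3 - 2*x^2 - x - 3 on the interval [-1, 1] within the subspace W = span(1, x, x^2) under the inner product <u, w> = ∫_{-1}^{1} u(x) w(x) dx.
g(x) = -2*x^2 - 2*x/5 - 3

The best approximation g ∈ W is the orthogonal projection of f onto W. Writing g = a_0 + a_1 x + a_2 x^2, the coefficients solve the normal equations G · a = b where
  G_{ij} = <φ_i, φ_j> and b_i = <f, φ_i>, with φ_0 = 1, φ_1 = x, φ_2 = x^2.
G =
  [2, 0, 2/3]
  [0, 2/3, 0]
  [2/3, 0, 2/5],
b = (-22/3, -4/15, -14/5).
Solving gives a_0 = -3, a_1 = -2/5, a_2 = -2, so
  g(x) = -2*x^2 - 2*x/5 - 3.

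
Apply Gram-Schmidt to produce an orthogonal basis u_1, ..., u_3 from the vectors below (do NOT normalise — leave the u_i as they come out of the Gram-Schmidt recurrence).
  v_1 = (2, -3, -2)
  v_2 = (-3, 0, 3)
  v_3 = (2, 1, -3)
Orthogonal basis:
  u_1 = (2, -3, -2)
  u_2 = (-27/17, -36/17, 27/17)
  u_3 = (-1/2, 0, -1/2)

Apply the Gram-Schmidt recurrence
  u_1 = v_1
  u_i = v_i − Σ_{j<i} ((v_i · u_j) / (u_j · u_j)) · u_j.

Step by step this gives:
  u_1 = (2, -3, -2)
  u_2 = (-27/17, -36/17, 27/17)
  u_3 = (-1/2, 0, -1/2)

Orthogonality check:
  u_2 · u_1 = 0 (should be 0)
  u_3 · u_1 = 0 (should be 0)
  u_3 · u_2 = 0 (should be 0)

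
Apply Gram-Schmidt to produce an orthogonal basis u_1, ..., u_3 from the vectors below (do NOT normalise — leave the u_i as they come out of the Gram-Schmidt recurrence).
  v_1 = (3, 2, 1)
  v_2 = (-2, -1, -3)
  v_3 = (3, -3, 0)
Orthogonal basis:
  u_1 = (3, 2, 1)
  u_2 = (5/14, 4/7, -31/14)
  u_3 = (12/5, -84/25, -12/25)

Apply the Gram-Schmidt recurrence
  u_1 = v_1
  u_i = v_i − Σ_{j<i} ((v_i · u_j) / (u_j · u_j)) · u_j.

Step by step this gives:
  u_1 = (3, 2, 1)
  u_2 = (5/14, 4/7, -31/14)
  u_3 = (12/5, -84/25, -12/25)

Orthogonality check:
  u_2 · u_1 = 0 (should be 0)
  u_3 · u_1 = 0 (should be 0)
  u_3 · u_2 = 0 (should be 0)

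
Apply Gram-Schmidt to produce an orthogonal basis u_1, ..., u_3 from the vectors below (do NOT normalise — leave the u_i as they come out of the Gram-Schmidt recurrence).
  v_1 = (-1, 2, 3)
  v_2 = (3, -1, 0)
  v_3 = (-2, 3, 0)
Orthogonal basis:
  u_1 = (-1, 2, 3)
  u_2 = (37/14, -2/7, 15/14)
  u_3 = (63/115, 189/115, -21/23)

Apply the Gram-Schmidt recurrence
  u_1 = v_1
  u_i = v_i − Σ_{j<i} ((v_i · u_j) / (u_j · u_j)) · u_j.

Step by step this gives:
  u_1 = (-1, 2, 3)
  u_2 = (37/14, -2/7, 15/14)
  u_3 = (63/115, 189/115, -21/23)

Orthogonality check:
  u_2 · u_1 = 0 (should be 0)
  u_3 · u_1 = 0 (should be 0)
  u_3 · u_2 = 0 (should be 0)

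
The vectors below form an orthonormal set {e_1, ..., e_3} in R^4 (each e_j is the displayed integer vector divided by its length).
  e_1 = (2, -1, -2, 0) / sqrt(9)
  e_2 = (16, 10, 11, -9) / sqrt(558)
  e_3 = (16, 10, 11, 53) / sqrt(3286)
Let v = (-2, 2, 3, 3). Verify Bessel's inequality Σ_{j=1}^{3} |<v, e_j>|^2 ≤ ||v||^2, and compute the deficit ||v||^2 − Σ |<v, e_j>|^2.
Σ |<v, e_j>|^2 = 1374/53; ||v||^2 = 26; deficit = 4/53

Write each e_j = u_j / sqrt(<u_j, u_j>) where u_j is the displayed integer vector. Then <v, e_j> = <v, u_j> / sqrt(<u_j, u_j>), so |<v, e_j>|^2 = <v, u_j>^2 / <u_j, u_j>.
Coefficients: <v, e_1> = -12/sqrt(9), <v, e_2> = -6/sqrt(558), <v, e_3> = 180/sqrt(3286).
Square and sum: Σ |<v, e_j>|^2 = 1374/53.
Compute ||v||^2 = v·v = 26.
Deficit = 26 − 1374/53 = 4/53 ≥ 0, confirming Bessel's inequality. (The deficit equals ||v − Σ <v,e_j> e_j||^2, the squared distance from v to span{e_j}.)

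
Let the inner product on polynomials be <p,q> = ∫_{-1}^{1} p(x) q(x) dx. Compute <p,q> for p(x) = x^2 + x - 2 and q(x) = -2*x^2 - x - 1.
<p,q> = 68/15

Expand the product: p(x)·q(x) = -2*x^4 - 3*x^3 + 2*x^2 + x + 2.
∫_{-1}^{1} of each monomial x^k gives [2/(k+1) if k even, 0 if k odd]. Integrating term-by-term (or equivalently evaluating the antiderivative F(x) = -2*x^5/5 - 3*x^4/4 + 2*x^3/3 + x^2/2 + 2*x at the endpoints):
  F(1) − F(−1) = 121/60 − (-151/60) = 68/15.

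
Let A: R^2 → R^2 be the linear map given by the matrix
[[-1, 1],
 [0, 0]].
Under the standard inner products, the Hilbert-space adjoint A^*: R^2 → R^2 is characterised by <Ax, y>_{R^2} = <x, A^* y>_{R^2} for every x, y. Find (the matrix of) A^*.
A^* = A^T =
[[-1, 0],
 [1, 0]]

For real matrices with standard dot products, the defining identity <Ax, y> = <x, A^* y> gives (Ax)^T y = x^T (A^*) y, i.e. x^T A^T y = x^T (A^*) y. Since this holds for all x, y, we must have A^* = A^T. Therefore
A^* =
[[-1, 0],
 [1, 0]].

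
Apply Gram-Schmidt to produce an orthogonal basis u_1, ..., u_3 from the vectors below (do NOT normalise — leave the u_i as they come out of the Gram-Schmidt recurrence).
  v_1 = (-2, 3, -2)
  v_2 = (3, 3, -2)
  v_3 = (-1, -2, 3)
Orthogonal basis:
  u_1 = (-2, 3, -2)
  u_2 = (65/17, 30/17, -20/17)
  u_3 = (0, 10/13, 15/13)

Apply the Gram-Schmidt recurrence
  u_1 = v_1
  u_i = v_i − Σ_{j<i} ((v_i · u_j) / (u_j · u_j)) · u_j.

Step by step this gives:
  u_1 = (-2, 3, -2)
  u_2 = (65/17, 30/17, -20/17)
  u_3 = (0, 10/13, 15/13)

Orthogonality check:
  u_2 · u_1 = 0 (should be 0)
  u_3 · u_1 = 0 (should be 0)
  u_3 · u_2 = 0 (should be 0)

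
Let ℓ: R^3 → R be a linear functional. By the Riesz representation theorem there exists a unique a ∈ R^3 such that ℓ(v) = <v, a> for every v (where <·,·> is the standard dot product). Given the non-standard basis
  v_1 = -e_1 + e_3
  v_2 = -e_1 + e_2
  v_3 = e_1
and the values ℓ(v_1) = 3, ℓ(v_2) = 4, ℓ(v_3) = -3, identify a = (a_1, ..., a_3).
a = (-3, 1, 0)

Write a = (a_1, ..., a_3) in the standard basis. For each basis vector v_i, ℓ(v_i) = <v_i, a> is a linear equation in the a_j's. Collect the n equations into a matrix system V a = ℓ, where row i of V is v_i (expressed in the standard basis). Since V is invertible (lower-triangular with 1s on the diagonal, up to permutation), solve by back-substitution:
  V =
[[-1, 0, 1],
 [-1, 1, 0],
 [1, 0, 0]]
  V a = (3, 4, -3)
Solving gives a = (-3, 1, 0).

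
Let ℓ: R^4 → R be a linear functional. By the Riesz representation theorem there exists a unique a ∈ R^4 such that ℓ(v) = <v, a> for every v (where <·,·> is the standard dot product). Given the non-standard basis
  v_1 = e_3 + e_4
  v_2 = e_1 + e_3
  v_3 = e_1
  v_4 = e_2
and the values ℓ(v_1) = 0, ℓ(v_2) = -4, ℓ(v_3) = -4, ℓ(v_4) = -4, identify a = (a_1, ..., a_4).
a = (-4, -4, 0, 0)

Write a = (a_1, ..., a_4) in the standard basis. For each basis vector v_i, ℓ(v_i) = <v_i, a> is a linear equation in the a_j's. Collect the n equations into a matrix system V a = ℓ, where row i of V is v_i (expressed in the standard basis). Since V is invertible (lower-triangular with 1s on the diagonal, up to permutation), solve by back-substitution:
  V =
[[0, 0, 1, 1],
 [1, 0, 1, 0],
 [1, 0, 0, 0],
 [0, 1, 0, 0]]
  V a = (0, -4, -4, -4)
Solving gives a = (-4, -4, 0, 0).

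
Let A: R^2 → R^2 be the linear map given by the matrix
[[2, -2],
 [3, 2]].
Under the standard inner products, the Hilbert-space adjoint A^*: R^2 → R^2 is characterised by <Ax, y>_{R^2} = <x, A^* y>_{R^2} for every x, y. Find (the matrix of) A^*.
A^* = A^T =
[[2, 3],
 [-2, 2]]

For real matrices with standard dot products, the defining identity <Ax, y> = <x, A^* y> gives (Ax)^T y = x^T (A^*) y, i.e. x^T A^T y = x^T (A^*) y. Since this holds for all x, y, we must have A^* = A^T. Therefore
A^* =
[[2, 3],
 [-2, 2]].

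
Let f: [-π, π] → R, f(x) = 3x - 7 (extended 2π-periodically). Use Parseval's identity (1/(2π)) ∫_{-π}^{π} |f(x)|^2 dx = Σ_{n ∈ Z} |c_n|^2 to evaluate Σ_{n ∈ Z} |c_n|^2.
Σ |c_n|^2 = 3π^2 + 49

Expand and integrate term by term over [-π, π]:
  ∫ (3x)^2 dx = 9·(2π^3/3); ∫ 2·3·(-7)·x dx = 0 (odd integrand); ∫ (-7)^2 dx = 49·2π.
So (1/(2π)) ∫_{-π}^{π} (3x - 7)^2 dx = 9π^2/3 + 49 = 3π^2 + 49.
Parseval ⇒ Σ |c_n|^2 = 3π^2 + 49.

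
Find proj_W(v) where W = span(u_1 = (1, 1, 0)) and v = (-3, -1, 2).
proj_W(v) = (-2, -2, 0)

Set up U = [u_1 | ... | u_1] ∈ R^(3×1). The projector onto W = col(U) is P = U (U^T U)^(-1) U^T.
Compute U^T U =
  [2],
and U^T v = (-4).
Solve U^T U · c = U^T v for the coefficients: c = (-2). The projection is proj_W(v) = U c.
Check: (v - proj_W(v)) · u_1 = 0  (should be 0).
Result: proj_W(v) = (-2, -2, 0).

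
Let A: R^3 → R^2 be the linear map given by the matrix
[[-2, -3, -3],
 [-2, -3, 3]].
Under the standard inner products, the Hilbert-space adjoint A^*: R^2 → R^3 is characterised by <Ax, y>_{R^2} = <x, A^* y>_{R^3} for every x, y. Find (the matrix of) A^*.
A^* = A^T =
[[-2, -2],
 [-3, -3],
 [-3, 3]]

For real matrices with standard dot products, the defining identity <Ax, y> = <x, A^* y> gives (Ax)^T y = x^T (A^*) y, i.e. x^T A^T y = x^T (A^*) y. Since this holds for all x, y, we must have A^* = A^T. Therefore
A^* =
[[-2, -2],
 [-3, -3],
 [-3, 3]].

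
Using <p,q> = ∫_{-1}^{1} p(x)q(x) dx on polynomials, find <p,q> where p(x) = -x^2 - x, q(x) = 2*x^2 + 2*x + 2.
<p,q> = -52/15

Expand the product: p(x)·q(x) = -2*x^4 - 4*x^3 - 4*x^2 - 2*x.
∫_{-1}^{1} of each monomial x^k gives [2/(k+1) if k even, 0 if k odd]. Integrating term-by-term (or equivalently evaluating the antiderivative F(x) = -2*x^5/5 - x^4 - 4*x^3/3 - x^2 at the endpoints):
  F(1) − F(−1) = -56/15 − (-4/15) = -52/15.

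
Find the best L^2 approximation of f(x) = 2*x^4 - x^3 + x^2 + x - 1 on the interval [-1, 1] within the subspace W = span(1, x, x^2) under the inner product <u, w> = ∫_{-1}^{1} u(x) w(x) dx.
g(x) = 19*x^2/7 + 2*x/5 - 41/35

The best approximation g ∈ W is the orthogonal projection of f onto W. Writing g = a_0 + a_1 x + a_2 x^2, the coefficients solve the normal equations G · a = b where
  G_{ij} = <φ_i, φ_j> and b_i = <f, φ_i>, with φ_0 = 1, φ_1 = x, φ_2 = x^2.
G =
  [2, 0, 2/3]
  [0, 2/3, 0]
  [2/3, 0, 2/5],
b = (-8/15, 4/15, 32/105).
Solving gives a_0 = -41/35, a_1 = 2/5, a_2 = 19/7, so
  g(x) = 19*x^2/7 + 2*x/5 - 41/35.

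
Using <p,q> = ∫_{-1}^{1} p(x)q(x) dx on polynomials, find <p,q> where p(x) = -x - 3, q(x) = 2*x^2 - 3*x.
<p,q> = -2

Expand the product: p(x)·q(x) = -2*x^3 - 3*x^2 + 9*x.
∫_{-1}^{1} of each monomial x^k gives [2/(k+1) if k even, 0 if k odd]. Integrating term-by-term (or equivalently evaluating the antiderivative F(x) = -x^4/2 - x^3 + 9*x^2/2 at the endpoints):
  F(1) − F(−1) = 3 − (5) = -2.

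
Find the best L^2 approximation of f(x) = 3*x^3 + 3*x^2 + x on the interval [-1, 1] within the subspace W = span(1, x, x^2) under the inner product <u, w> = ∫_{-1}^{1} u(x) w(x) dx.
g(x) = 3*x^2 + 14*x/5

The best approximation g ∈ W is the orthogonal projection of f onto W. Writing g = a_0 + a_1 x + a_2 x^2, the coefficients solve the normal equations G · a = b where
  G_{ij} = <φ_i, φ_j> and b_i = <f, φ_i>, with φ_0 = 1, φ_1 = x, φ_2 = x^2.
G =
  [2, 0, 2/3]
  [0, 2/3, 0]
  [2/3, 0, 2/5],
b = (2, 28/15, 6/5).
Solving gives a_0 = 0, a_1 = 14/5, a_2 = 3, so
  g(x) = 3*x^2 + 14*x/5.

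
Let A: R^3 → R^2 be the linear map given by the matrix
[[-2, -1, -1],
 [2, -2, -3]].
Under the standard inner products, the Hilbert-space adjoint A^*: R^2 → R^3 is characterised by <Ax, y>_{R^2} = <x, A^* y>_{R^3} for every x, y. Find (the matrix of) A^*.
A^* = A^T =
[[-2, 2],
 [-1, -2],
 [-1, -3]]

For real matrices with standard dot products, the defining identity <Ax, y> = <x, A^* y> gives (Ax)^T y = x^T (A^*) y, i.e. x^T A^T y = x^T (A^*) y. Since this holds for all x, y, we must have A^* = A^T. Therefore
A^* =
[[-2, 2],
 [-1, -2],
 [-1, -3]].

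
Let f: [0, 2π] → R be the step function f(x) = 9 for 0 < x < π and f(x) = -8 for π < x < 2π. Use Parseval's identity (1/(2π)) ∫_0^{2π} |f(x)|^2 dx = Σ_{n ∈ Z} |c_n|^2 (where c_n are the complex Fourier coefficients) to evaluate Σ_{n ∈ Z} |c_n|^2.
Σ |c_n|^2 = 145/2

Parseval equates the L^2 energy of f (normalised by 1/(2π)) with the ℓ^2 sum of its Fourier coefficients: (1/(2π)) ∫_0^{2π} |f|^2 = Σ |c_n|^2.
Compute the left side: (1/(2π)) [∫_0^π 9^2 dx + ∫_π^{2π} (-8)^2 dx] = (1/(2π)) · (81π + 64π) = (81 + 64)/2 = 145/2.
So Σ_{n ∈ Z} |c_n|^2 = 145/2.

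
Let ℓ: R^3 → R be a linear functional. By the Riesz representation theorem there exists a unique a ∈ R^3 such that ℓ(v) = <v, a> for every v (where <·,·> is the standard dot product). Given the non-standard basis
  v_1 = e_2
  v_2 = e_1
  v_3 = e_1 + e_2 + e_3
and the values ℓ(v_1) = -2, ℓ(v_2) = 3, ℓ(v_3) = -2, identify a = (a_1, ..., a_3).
a = (3, -2, -3)

Write a = (a_1, ..., a_3) in the standard basis. For each basis vector v_i, ℓ(v_i) = <v_i, a> is a linear equation in the a_j's. Collect the n equations into a matrix system V a = ℓ, where row i of V is v_i (expressed in the standard basis). Since V is invertible (lower-triangular with 1s on the diagonal, up to permutation), solve by back-substitution:
  V =
[[0, 1, 0],
 [1, 0, 0],
 [1, 1, 1]]
  V a = (-2, 3, -2)
Solving gives a = (3, -2, -3).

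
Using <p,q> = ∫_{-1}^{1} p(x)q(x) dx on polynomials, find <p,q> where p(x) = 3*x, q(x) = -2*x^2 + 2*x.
<p,q> = 4

Expand the product: p(x)·q(x) = -6*x^3 + 6*x^2.
∫_{-1}^{1} of each monomial x^k gives [2/(k+1) if k even, 0 if k odd]. Integrating term-by-term (or equivalently evaluating the antiderivative F(x) = -3*x^4/2 + 2*x^3 at the endpoints):
  F(1) − F(−1) = 1/2 − (-7/2) = 4.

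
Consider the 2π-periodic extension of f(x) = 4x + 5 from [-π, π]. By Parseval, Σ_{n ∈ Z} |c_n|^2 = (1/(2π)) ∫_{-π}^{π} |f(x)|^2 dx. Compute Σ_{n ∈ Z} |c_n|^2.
Σ |c_n|^2 = 16π^2/3 + 25

Expand and integrate term by term over [-π, π]:
  ∫ (4x)^2 dx = 16·(2π^3/3); ∫ 2·4·(5)·x dx = 0 (odd integrand); ∫ 5^2 dx = 25·2π.
So (1/(2π)) ∫_{-π}^{π} (4x + 5)^2 dx = 16π^2/3 + 25 = 16π^2/3 + 25.
Parseval ⇒ Σ |c_n|^2 = 16π^2/3 + 25.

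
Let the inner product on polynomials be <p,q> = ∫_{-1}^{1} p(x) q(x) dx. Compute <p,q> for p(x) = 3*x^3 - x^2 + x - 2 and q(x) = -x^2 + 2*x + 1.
<p,q> = 4/5

Expand the product: p(x)·q(x) = -3*x^5 + 7*x^4 + 3*x^2 - 3*x - 2.
∫_{-1}^{1} of each monomial x^k gives [2/(k+1) if k even, 0 if k odd]. Integrating term-by-term (or equivalently evaluating the antiderivative F(x) = -x^6/2 + 7*x^5/5 + x^3 - 3*x^2/2 - 2*x at the endpoints):
  F(1) − F(−1) = -8/5 − (-12/5) = 4/5.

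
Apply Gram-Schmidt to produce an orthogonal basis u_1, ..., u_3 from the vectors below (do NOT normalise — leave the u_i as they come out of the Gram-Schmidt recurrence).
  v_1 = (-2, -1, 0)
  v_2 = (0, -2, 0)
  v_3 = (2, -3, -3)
Orthogonal basis:
  u_1 = (-2, -1, 0)
  u_2 = (4/5, -8/5, 0)
  u_3 = (0, 0, -3)

Apply the Gram-Schmidt recurrence
  u_1 = v_1
  u_i = v_i − Σ_{j<i} ((v_i · u_j) / (u_j · u_j)) · u_j.

Step by step this gives:
  u_1 = (-2, -1, 0)
  u_2 = (4/5, -8/5, 0)
  u_3 = (0, 0, -3)

Orthogonality check:
  u_2 · u_1 = 0 (should be 0)
  u_3 · u_1 = 0 (should be 0)
  u_3 · u_2 = 0 (should be 0)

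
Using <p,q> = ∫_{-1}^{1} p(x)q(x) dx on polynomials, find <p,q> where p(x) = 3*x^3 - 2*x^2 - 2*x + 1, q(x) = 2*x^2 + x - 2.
<p,q> = -26/15

Expand the product: p(x)·q(x) = 6*x^5 - x^4 - 12*x^3 + 4*x^2 + 5*x - 2.
∫_{-1}^{1} of each monomial x^k gives [2/(k+1) if k even, 0 if k odd]. Integrating term-by-term (or equivalently evaluating the antiderivative F(x) = x^6 - x^5/5 - 3*x^4 + 4*x^3/3 + 5*x^2/2 - 2*x at the endpoints):
  F(1) − F(−1) = -11/30 − (41/30) = -26/15.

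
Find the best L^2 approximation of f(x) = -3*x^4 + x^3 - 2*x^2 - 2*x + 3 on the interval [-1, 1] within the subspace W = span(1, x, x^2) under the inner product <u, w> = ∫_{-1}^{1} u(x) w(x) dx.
g(x) = -32*x^2/7 - 7*x/5 + 114/35

The best approximation g ∈ W is the orthogonal projection of f onto W. Writing g = a_0 + a_1 x + a_2 x^2, the coefficients solve the normal equations G · a = b where
  G_{ij} = <φ_i, φ_j> and b_i = <f, φ_i>, with φ_0 = 1, φ_1 = x, φ_2 = x^2.
G =
  [2, 0, 2/3]
  [0, 2/3, 0]
  [2/3, 0, 2/5],
b = (52/15, -14/15, 12/35).
Solving gives a_0 = 114/35, a_1 = -7/5, a_2 = -32/7, so
  g(x) = -32*x^2/7 - 7*x/5 + 114/35.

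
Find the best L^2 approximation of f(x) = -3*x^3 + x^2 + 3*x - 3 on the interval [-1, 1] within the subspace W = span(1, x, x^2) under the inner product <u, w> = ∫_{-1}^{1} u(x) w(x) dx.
g(x) = x^2 + 6*x/5 - 3

The best approximation g ∈ W is the orthogonal projection of f onto W. Writing g = a_0 + a_1 x + a_2 x^2, the coefficients solve the normal equations G · a = b where
  G_{ij} = <φ_i, φ_j> and b_i = <f, φ_i>, with φ_0 = 1, φ_1 = x, φ_2 = x^2.
G =
  [2, 0, 2/3]
  [0, 2/3, 0]
  [2/3, 0, 2/5],
b = (-16/3, 4/5, -8/5).
Solving gives a_0 = -3, a_1 = 6/5, a_2 = 1, so
  g(x) = x^2 + 6*x/5 - 3.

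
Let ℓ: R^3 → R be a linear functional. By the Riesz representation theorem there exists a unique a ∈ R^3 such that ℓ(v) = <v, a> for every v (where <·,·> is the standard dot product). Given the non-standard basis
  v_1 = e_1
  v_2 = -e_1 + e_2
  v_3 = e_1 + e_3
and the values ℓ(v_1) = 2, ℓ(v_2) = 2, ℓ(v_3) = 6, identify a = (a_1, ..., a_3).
a = (2, 4, 4)

Write a = (a_1, ..., a_3) in the standard basis. For each basis vector v_i, ℓ(v_i) = <v_i, a> is a linear equation in the a_j's. Collect the n equations into a matrix system V a = ℓ, where row i of V is v_i (expressed in the standard basis). Since V is invertible (lower-triangular with 1s on the diagonal, up to permutation), solve by back-substitution:
  V =
[[1, 0, 0],
 [-1, 1, 0],
 [1, 0, 1]]
  V a = (2, 2, 6)
Solving gives a = (2, 4, 4).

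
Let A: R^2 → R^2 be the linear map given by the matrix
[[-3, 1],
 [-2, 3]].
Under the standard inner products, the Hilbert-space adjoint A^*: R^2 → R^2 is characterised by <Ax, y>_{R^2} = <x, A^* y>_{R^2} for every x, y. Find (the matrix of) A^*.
A^* = A^T =
[[-3, -2],
 [1, 3]]

For real matrices with standard dot products, the defining identity <Ax, y> = <x, A^* y> gives (Ax)^T y = x^T (A^*) y, i.e. x^T A^T y = x^T (A^*) y. Since this holds for all x, y, we must have A^* = A^T. Therefore
A^* =
[[-3, -2],
 [1, 3]].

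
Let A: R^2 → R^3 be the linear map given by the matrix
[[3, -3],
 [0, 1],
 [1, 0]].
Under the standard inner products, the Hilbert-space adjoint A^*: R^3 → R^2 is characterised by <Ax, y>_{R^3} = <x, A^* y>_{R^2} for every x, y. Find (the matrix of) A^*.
A^* = A^T =
[[3, 0, 1],
 [-3, 1, 0]]

For real matrices with standard dot products, the defining identity <Ax, y> = <x, A^* y> gives (Ax)^T y = x^T (A^*) y, i.e. x^T A^T y = x^T (A^*) y. Since this holds for all x, y, we must have A^* = A^T. Therefore
A^* =
[[3, 0, 1],
 [-3, 1, 0]].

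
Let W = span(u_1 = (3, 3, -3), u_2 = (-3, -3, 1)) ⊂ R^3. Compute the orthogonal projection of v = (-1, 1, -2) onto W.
proj_W(v) = (0, 0, -2)

Set up U = [u_1 | ... | u_2] ∈ R^(3×2). The projector onto W = col(U) is P = U (U^T U)^(-1) U^T.
Compute U^T U =
  [27, -21]
  [-21, 19],
and U^T v = (6, -2).
Solve U^T U · c = U^T v for the coefficients: c = (1, 1). The projection is proj_W(v) = U c.
Check: (v - proj_W(v)) · u_1 = 0  (should be 0).
Check: (v - proj_W(v)) · u_2 = 0  (should be 0).
Result: proj_W(v) = (0, 0, -2).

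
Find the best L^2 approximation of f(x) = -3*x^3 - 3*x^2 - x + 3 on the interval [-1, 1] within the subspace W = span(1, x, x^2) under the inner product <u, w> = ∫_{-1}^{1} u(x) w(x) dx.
g(x) = -3*x^2 - 14*x/5 + 3

The best approximation g ∈ W is the orthogonal projection of f onto W. Writing g = a_0 + a_1 x + a_2 x^2, the coefficients solve the normal equations G · a = b where
  G_{ij} = <φ_i, φ_j> and b_i = <f, φ_i>, with φ_0 = 1, φ_1 = x, φ_2 = x^2.
G =
  [2, 0, 2/3]
  [0, 2/3, 0]
  [2/3, 0, 2/5],
b = (4, -28/15, 4/5).
Solving gives a_0 = 3, a_1 = -14/5, a_2 = -3, so
  g(x) = -3*x^2 - 14*x/5 + 3.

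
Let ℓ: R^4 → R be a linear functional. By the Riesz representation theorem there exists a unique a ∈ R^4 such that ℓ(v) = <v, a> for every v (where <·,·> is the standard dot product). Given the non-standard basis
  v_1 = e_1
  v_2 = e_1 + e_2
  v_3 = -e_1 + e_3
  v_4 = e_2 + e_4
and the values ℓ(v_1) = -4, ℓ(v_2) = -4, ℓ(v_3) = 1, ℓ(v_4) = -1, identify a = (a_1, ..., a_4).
a = (-4, 0, -3, -1)

Write a = (a_1, ..., a_4) in the standard basis. For each basis vector v_i, ℓ(v_i) = <v_i, a> is a linear equation in the a_j's. Collect the n equations into a matrix system V a = ℓ, where row i of V is v_i (expressed in the standard basis). Since V is invertible (lower-triangular with 1s on the diagonal, up to permutation), solve by back-substitution:
  V =
[[1, 0, 0, 0],
 [1, 1, 0, 0],
 [-1, 0, 1, 0],
 [0, 1, 0, 1]]
  V a = (-4, -4, 1, -1)
Solving gives a = (-4, 0, -3, -1).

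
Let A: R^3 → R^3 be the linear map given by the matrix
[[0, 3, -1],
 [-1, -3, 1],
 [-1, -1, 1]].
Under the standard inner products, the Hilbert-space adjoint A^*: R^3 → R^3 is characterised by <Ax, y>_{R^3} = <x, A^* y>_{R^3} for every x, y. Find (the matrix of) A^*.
A^* = A^T =
[[0, -1, -1],
 [3, -3, -1],
 [-1, 1, 1]]

For real matrices with standard dot products, the defining identity <Ax, y> = <x, A^* y> gives (Ax)^T y = x^T (A^*) y, i.e. x^T A^T y = x^T (A^*) y. Since this holds for all x, y, we must have A^* = A^T. Therefore
A^* =
[[0, -1, -1],
 [3, -3, -1],
 [-1, 1, 1]].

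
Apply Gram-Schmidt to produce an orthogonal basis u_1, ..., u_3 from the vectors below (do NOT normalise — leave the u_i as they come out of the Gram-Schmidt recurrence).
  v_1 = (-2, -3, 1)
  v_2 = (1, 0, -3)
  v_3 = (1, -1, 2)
Orthogonal basis:
  u_1 = (-2, -3, 1)
  u_2 = (2/7, -15/14, -37/14)
  u_3 = (36/23, -20/23, 12/23)

Apply the Gram-Schmidt recurrence
  u_1 = v_1
  u_i = v_i − Σ_{j<i} ((v_i · u_j) / (u_j · u_j)) · u_j.

Step by step this gives:
  u_1 = (-2, -3, 1)
  u_2 = (2/7, -15/14, -37/14)
  u_3 = (36/23, -20/23, 12/23)

Orthogonality check:
  u_2 · u_1 = 0 (should be 0)
  u_3 · u_1 = 0 (should be 0)
  u_3 · u_2 = 0 (should be 0)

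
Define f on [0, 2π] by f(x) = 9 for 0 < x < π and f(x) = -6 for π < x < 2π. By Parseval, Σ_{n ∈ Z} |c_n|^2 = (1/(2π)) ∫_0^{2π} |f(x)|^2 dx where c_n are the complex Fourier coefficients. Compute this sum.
Σ |c_n|^2 = 117/2

Parseval equates the L^2 energy of f (normalised by 1/(2π)) with the ℓ^2 sum of its Fourier coefficients: (1/(2π)) ∫_0^{2π} |f|^2 = Σ |c_n|^2.
Compute the left side: (1/(2π)) [∫_0^π 9^2 dx + ∫_π^{2π} (-6)^2 dx] = (1/(2π)) · (81π + 36π) = (81 + 36)/2 = 117/2.
So Σ_{n ∈ Z} |c_n|^2 = 117/2.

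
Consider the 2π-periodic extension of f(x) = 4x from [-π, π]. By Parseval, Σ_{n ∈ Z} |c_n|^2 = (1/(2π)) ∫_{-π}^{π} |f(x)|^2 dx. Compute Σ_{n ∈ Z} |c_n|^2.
Σ |c_n|^2 = 16π^2/3

Expand and integrate term by term over [-π, π]:
  ∫ (4x)^2 dx = 16·(2π^3/3); ∫ 2·4·(0)·x dx = 0 (odd integrand); ∫ 0^2 dx = 0·2π.
So (1/(2π)) ∫_{-π}^{π} (4x)^2 dx = 16π^2/3 + 0 = 16π^2/3.
Parseval ⇒ Σ |c_n|^2 = 16π^2/3.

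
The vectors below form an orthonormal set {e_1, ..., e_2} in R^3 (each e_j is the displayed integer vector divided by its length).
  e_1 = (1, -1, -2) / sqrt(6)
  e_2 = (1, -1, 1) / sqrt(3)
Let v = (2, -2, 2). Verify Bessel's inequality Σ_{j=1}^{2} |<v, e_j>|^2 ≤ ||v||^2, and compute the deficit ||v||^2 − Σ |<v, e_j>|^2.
Σ |<v, e_j>|^2 = 12; ||v||^2 = 12; deficit = 0

Write each e_j = u_j / sqrt(<u_j, u_j>) where u_j is the displayed integer vector. Then <v, e_j> = <v, u_j> / sqrt(<u_j, u_j>), so |<v, e_j>|^2 = <v, u_j>^2 / <u_j, u_j>.
Coefficients: <v, e_1> = 0/sqrt(6), <v, e_2> = 6/sqrt(3).
Square and sum: Σ |<v, e_j>|^2 = 12.
Compute ||v||^2 = v·v = 12.
Deficit = 12 − 12 = 0 ≥ 0, confirming Bessel's inequality. (The deficit equals ||v − Σ <v,e_j> e_j||^2, the squared distance from v to span{e_j}.)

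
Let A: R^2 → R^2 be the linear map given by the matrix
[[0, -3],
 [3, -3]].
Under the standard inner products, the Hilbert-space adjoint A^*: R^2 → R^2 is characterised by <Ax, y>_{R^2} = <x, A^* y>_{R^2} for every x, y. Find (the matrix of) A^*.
A^* = A^T =
[[0, 3],
 [-3, -3]]

For real matrices with standard dot products, the defining identity <Ax, y> = <x, A^* y> gives (Ax)^T y = x^T (A^*) y, i.e. x^T A^T y = x^T (A^*) y. Since this holds for all x, y, we must have A^* = A^T. Therefore
A^* =
[[0, 3],
 [-3, -3]].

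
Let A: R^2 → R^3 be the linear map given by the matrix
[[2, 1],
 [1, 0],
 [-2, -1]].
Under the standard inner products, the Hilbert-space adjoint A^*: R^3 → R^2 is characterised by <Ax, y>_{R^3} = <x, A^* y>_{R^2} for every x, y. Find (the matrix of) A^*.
A^* = A^T =
[[2, 1, -2],
 [1, 0, -1]]

For real matrices with standard dot products, the defining identity <Ax, y> = <x, A^* y> gives (Ax)^T y = x^T (A^*) y, i.e. x^T A^T y = x^T (A^*) y. Since this holds for all x, y, we must have A^* = A^T. Therefore
A^* =
[[2, 1, -2],
 [1, 0, -1]].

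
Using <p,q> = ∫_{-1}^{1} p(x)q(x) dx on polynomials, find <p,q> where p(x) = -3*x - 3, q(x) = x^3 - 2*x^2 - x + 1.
<p,q> = -6/5

Expand the product: p(x)·q(x) = -3*x^4 + 3*x^3 + 9*x^2 - 3.
∫_{-1}^{1} of each monomial x^k gives [2/(k+1) if k even, 0 if k odd]. Integrating term-by-term (or equivalently evaluating the antiderivative F(x) = -3*x^5/5 + 3*x^4/4 + 3*x^3 - 3*x at the endpoints):
  F(1) − F(−1) = 3/20 − (27/20) = -6/5.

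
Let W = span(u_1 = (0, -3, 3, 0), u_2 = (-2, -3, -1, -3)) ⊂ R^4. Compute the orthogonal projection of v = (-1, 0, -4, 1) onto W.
proj_W(v) = (-2/3, 4/3, -8/3, -1)

Set up U = [u_1 | ... | u_2] ∈ R^(4×2). The projector onto W = col(U) is P = U (U^T U)^(-1) U^T.
Compute U^T U =
  [18, 6]
  [6, 23],
and U^T v = (-12, 3).
Solve U^T U · c = U^T v for the coefficients: c = (-7/9, 1/3). The projection is proj_W(v) = U c.
Check: (v - proj_W(v)) · u_1 = 0  (should be 0).
Check: (v - proj_W(v)) · u_2 = 0  (should be 0).
Result: proj_W(v) = (-2/3, 4/3, -8/3, -1).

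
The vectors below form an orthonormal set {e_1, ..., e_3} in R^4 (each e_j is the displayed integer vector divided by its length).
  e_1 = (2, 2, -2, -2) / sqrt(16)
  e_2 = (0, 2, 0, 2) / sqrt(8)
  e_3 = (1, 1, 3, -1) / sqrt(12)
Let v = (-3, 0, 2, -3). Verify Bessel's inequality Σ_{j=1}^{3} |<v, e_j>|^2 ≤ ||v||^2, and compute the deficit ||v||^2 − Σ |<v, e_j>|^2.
Σ |<v, e_j>|^2 = 17/2; ||v||^2 = 22; deficit = 27/2

Write each e_j = u_j / sqrt(<u_j, u_j>) where u_j is the displayed integer vector. Then <v, e_j> = <v, u_j> / sqrt(<u_j, u_j>), so |<v, e_j>|^2 = <v, u_j>^2 / <u_j, u_j>.
Coefficients: <v, e_1> = -4/sqrt(16), <v, e_2> = -6/sqrt(8), <v, e_3> = 6/sqrt(12).
Square and sum: Σ |<v, e_j>|^2 = 17/2.
Compute ||v||^2 = v·v = 22.
Deficit = 22 − 17/2 = 27/2 ≥ 0, confirming Bessel's inequality. (The deficit equals ||v − Σ <v,e_j> e_j||^2, the squared distance from v to span{e_j}.)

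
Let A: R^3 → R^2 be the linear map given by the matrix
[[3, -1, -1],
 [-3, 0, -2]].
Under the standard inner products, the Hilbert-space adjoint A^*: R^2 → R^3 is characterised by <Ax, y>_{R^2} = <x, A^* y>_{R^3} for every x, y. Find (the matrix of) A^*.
A^* = A^T =
[[3, -3],
 [-1, 0],
 [-1, -2]]

For real matrices with standard dot products, the defining identity <Ax, y> = <x, A^* y> gives (Ax)^T y = x^T (A^*) y, i.e. x^T A^T y = x^T (A^*) y. Since this holds for all x, y, we must have A^* = A^T. Therefore
A^* =
[[3, -3],
 [-1, 0],
 [-1, -2]].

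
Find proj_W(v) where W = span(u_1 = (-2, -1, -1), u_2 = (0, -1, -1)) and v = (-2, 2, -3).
proj_W(v) = (-2, -1/2, -1/2)

Set up U = [u_1 | ... | u_2] ∈ R^(3×2). The projector onto W = col(U) is P = U (U^T U)^(-1) U^T.
Compute U^T U =
  [6, 2]
  [2, 2],
and U^T v = (5, 1).
Solve U^T U · c = U^T v for the coefficients: c = (1, -1/2). The projection is proj_W(v) = U c.
Check: (v - proj_W(v)) · u_1 = 0  (should be 0).
Check: (v - proj_W(v)) · u_2 = 0  (should be 0).
Result: proj_W(v) = (-2, -1/2, -1/2).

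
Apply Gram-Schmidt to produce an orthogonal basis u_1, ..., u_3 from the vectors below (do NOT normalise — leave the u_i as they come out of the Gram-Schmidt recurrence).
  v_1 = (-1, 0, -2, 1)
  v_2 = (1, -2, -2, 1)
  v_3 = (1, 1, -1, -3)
Orthogonal basis:
  u_1 = (-1, 0, -2, 1)
  u_2 = (5/3, -2, -2/3, 1/3)
  u_3 = (9/11, 9/11, -19/11, -29/11)

Apply the Gram-Schmidt recurrence
  u_1 = v_1
  u_i = v_i − Σ_{j<i} ((v_i · u_j) / (u_j · u_j)) · u_j.

Step by step this gives:
  u_1 = (-1, 0, -2, 1)
  u_2 = (5/3, -2, -2/3, 1/3)
  u_3 = (9/11, 9/11, -19/11, -29/11)

Orthogonality check:
  u_2 · u_1 = 0 (should be 0)
  u_3 · u_1 = 0 (should be 0)
  u_3 · u_2 = 0 (should be 0)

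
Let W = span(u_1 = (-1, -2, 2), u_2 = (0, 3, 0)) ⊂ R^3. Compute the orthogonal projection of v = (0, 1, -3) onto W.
proj_W(v) = (6/5, 1, -12/5)

Set up U = [u_1 | ... | u_2] ∈ R^(3×2). The projector onto W = col(U) is P = U (U^T U)^(-1) U^T.
Compute U^T U =
  [9, -6]
  [-6, 9],
and U^T v = (-8, 3).
Solve U^T U · c = U^T v for the coefficients: c = (-6/5, -7/15). The projection is proj_W(v) = U c.
Check: (v - proj_W(v)) · u_1 = 0  (should be 0).
Check: (v - proj_W(v)) · u_2 = 0  (should be 0).
Result: proj_W(v) = (6/5, 1, -12/5).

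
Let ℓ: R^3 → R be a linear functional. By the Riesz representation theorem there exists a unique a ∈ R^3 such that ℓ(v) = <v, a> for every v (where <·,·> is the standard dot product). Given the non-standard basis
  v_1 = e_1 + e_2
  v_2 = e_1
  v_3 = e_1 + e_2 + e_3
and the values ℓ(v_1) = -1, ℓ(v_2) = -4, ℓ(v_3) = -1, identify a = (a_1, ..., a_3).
a = (-4, 3, 0)

Write a = (a_1, ..., a_3) in the standard basis. For each basis vector v_i, ℓ(v_i) = <v_i, a> is a linear equation in the a_j's. Collect the n equations into a matrix system V a = ℓ, where row i of V is v_i (expressed in the standard basis). Since V is invertible (lower-triangular with 1s on the diagonal, up to permutation), solve by back-substitution:
  V =
[[1, 1, 0],
 [1, 0, 0],
 [1, 1, 1]]
  V a = (-1, -4, -1)
Solving gives a = (-4, 3, 0).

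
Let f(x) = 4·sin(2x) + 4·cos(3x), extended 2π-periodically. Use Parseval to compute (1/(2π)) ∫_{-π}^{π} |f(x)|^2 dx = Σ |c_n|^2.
Σ |c_n|^2 = 16

Expand |f|^2 and use orthogonality of {sin(nx), cos(mx)} on [-π, π]:
  ∫_{-π}^{π} sin(nx)^2 dx = π, ∫ cos(mx)^2 dx = π, and cross terms integrate to 0.
So ∫_{-π}^{π} f(x)^2 dx = 4^2 · π + 4^2 · π = (16 + 16)π.
Divide by 2π: (16 + 16)/2 = 16.
By Parseval, this equals Σ |c_n|^2.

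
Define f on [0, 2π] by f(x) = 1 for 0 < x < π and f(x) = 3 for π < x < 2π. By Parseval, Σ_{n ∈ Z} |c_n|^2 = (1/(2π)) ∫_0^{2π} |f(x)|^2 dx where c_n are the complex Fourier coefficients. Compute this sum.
Σ |c_n|^2 = 5

Parseval equates the L^2 energy of f (normalised by 1/(2π)) with the ℓ^2 sum of its Fourier coefficients: (1/(2π)) ∫_0^{2π} |f|^2 = Σ |c_n|^2.
Compute the left side: (1/(2π)) [∫_0^π 1^2 dx + ∫_π^{2π} 3^2 dx] = (1/(2π)) · (1π + 9π) = (1 + 9)/2 = 5.
So Σ_{n ∈ Z} |c_n|^2 = 5.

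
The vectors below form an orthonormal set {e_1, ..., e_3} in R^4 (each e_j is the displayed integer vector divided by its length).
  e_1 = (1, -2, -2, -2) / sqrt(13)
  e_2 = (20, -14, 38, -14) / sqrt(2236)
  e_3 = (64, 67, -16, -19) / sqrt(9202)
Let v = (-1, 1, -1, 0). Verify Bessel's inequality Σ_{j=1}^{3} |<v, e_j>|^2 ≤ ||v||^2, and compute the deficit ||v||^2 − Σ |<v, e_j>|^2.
Σ |<v, e_j>|^2 = 521/214; ||v||^2 = 3; deficit = 121/214

Write each e_j = u_j / sqrt(<u_j, u_j>) where u_j is the displayed integer vector. Then <v, e_j> = <v, u_j> / sqrt(<u_j, u_j>), so |<v, e_j>|^2 = <v, u_j>^2 / <u_j, u_j>.
Coefficients: <v, e_1> = -1/sqrt(13), <v, e_2> = -72/sqrt(2236), <v, e_3> = 19/sqrt(9202).
Square and sum: Σ |<v, e_j>|^2 = 521/214.
Compute ||v||^2 = v·v = 3.
Deficit = 3 − 521/214 = 121/214 ≥ 0, confirming Bessel's inequality. (The deficit equals ||v − Σ <v,e_j> e_j||^2, the squared distance from v to span{e_j}.)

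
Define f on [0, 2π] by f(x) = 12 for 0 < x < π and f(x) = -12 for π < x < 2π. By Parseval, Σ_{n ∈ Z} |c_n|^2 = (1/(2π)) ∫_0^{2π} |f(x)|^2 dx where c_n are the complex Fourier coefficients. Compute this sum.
Σ |c_n|^2 = 144

Parseval equates the L^2 energy of f (normalised by 1/(2π)) with the ℓ^2 sum of its Fourier coefficients: (1/(2π)) ∫_0^{2π} |f|^2 = Σ |c_n|^2.
Compute the left side: (1/(2π)) [∫_0^π 12^2 dx + ∫_π^{2π} (-12)^2 dx] = (1/(2π)) · (144π + 144π) = (144 + 144)/2 = 144.
So Σ_{n ∈ Z} |c_n|^2 = 144.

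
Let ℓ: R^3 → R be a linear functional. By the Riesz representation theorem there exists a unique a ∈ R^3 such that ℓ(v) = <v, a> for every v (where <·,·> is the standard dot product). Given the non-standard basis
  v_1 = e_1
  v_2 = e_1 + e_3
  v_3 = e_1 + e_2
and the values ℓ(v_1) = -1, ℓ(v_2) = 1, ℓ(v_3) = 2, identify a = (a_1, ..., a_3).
a = (-1, 3, 2)

Write a = (a_1, ..., a_3) in the standard basis. For each basis vector v_i, ℓ(v_i) = <v_i, a> is a linear equation in the a_j's. Collect the n equations into a matrix system V a = ℓ, where row i of V is v_i (expressed in the standard basis). Since V is invertible (lower-triangular with 1s on the diagonal, up to permutation), solve by back-substitution:
  V =
[[1, 0, 0],
 [1, 0, 1],
 [1, 1, 0]]
  V a = (-1, 1, 2)
Solving gives a = (-1, 3, 2).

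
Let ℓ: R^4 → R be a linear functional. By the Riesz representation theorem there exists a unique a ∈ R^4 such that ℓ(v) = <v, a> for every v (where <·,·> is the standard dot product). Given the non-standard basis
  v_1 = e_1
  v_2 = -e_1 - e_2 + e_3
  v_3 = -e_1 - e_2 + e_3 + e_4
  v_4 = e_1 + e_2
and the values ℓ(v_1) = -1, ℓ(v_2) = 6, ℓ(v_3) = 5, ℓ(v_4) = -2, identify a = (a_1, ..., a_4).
a = (-1, -1, 4, -1)

Write a = (a_1, ..., a_4) in the standard basis. For each basis vector v_i, ℓ(v_i) = <v_i, a> is a linear equation in the a_j's. Collect the n equations into a matrix system V a = ℓ, where row i of V is v_i (expressed in the standard basis). Since V is invertible (lower-triangular with 1s on the diagonal, up to permutation), solve by back-substitution:
  V =
[[1, 0, 0, 0],
 [-1, -1, 1, 0],
 [-1, -1, 1, 1],
 [1, 1, 0, 0]]
  V a = (-1, 6, 5, -2)
Solving gives a = (-1, -1, 4, -1).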